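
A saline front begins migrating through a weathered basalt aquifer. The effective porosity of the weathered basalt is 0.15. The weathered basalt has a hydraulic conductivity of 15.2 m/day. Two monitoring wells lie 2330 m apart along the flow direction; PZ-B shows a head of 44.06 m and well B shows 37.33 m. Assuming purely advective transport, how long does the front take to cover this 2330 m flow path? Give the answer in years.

Hydraulic gradient i = (44.06 − 37.33) / 2330 = 6.73 / 2330 = 0.002888.
Darcy flux q = K · i = 15.20 × 0.002888 = 0.04390 m/day.
Seepage velocity v = q / n_e = 0.04390 / 0.15 = 0.2927 m/day.
Travel time t = L / v = 2330 / 0.2927 = 7961 days = 21.79 years.

21.8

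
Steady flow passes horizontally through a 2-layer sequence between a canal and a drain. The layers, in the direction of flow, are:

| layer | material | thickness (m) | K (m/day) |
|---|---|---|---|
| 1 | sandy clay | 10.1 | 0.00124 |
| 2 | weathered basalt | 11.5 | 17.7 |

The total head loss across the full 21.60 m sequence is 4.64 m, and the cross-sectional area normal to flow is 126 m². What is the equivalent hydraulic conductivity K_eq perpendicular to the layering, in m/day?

0.00265

Flow is perpendicular to layering, so the layers act in series and the equivalent K is the thickness-weighted harmonic mean.
Total thickness L = 10.1 + 11.5 = 21.60 m.
Σ(b_i/K_i) = 10.1/0.00124 + 11.5/17.7 = 8146 d.
K_eq = L / Σ(b_i/K_i) = 21.60 / 8146 = 0.002652 m/day.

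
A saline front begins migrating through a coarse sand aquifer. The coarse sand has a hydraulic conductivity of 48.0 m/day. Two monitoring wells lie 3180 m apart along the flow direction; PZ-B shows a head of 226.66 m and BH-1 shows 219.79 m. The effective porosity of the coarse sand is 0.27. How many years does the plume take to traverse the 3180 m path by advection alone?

22.7

Hydraulic gradient i = (226.66 − 219.79) / 3180 = 6.87 / 3180 = 0.002160.
Darcy flux q = K · i = 48.00 × 0.002160 = 0.1037 m/day.
Seepage velocity v = q / n_e = 0.1037 / 0.27 = 0.3841 m/day.
Travel time t = L / v = 3180 / 0.3841 = 8280 days = 22.67 years.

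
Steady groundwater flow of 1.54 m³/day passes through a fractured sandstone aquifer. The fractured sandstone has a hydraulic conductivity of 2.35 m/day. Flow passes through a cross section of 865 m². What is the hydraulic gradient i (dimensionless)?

0.000758

From Q = K·A·i, i = Q / (K·A) = 1.54 / (2.350 × 865.0) = 0.0007576.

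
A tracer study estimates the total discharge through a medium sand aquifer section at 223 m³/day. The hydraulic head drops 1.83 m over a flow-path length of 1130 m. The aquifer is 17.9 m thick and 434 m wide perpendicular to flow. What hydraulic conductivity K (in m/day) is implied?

17.7

Cross-sectional area A = 434 × 17.9 = 7769 m².
Hydraulic gradient i = Δh / L = 1.83 / 1130 = 0.001619.
From Q = K·A·i, K = Q / (A·i) = 223 / (7769 × 0.001619) = 17.73 m/day.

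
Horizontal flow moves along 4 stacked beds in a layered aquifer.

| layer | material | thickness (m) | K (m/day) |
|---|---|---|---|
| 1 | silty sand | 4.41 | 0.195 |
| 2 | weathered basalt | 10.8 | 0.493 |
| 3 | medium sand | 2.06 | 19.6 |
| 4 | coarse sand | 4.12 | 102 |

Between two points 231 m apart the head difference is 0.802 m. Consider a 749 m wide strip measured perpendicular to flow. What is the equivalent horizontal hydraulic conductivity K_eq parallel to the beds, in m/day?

Flow is parallel to layering, so each bed carries its own Darcy discharge and the transmissivities add.
Σ(K_i·b_i) = 0.195×4.41 + 0.493×10.8 + 19.6×2.06 + 102×4.12 = 466.8 m²/day.
Total thickness b = 21.39 m, so K_eq = Σ(K_i·b_i)/b = 21.82 m/day.

21.8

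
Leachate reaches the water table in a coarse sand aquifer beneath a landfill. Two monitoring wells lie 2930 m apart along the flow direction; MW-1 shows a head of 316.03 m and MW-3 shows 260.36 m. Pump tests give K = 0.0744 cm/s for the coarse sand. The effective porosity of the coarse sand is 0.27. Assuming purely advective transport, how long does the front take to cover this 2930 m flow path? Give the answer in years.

1.77

Convert K: 0.0744 cm/s × 864 = 64.28 m/day.
Hydraulic gradient i = (316.03 − 260.36) / 2930 = 55.67 / 2930 = 0.01900.
Darcy flux q = K · i = 64.28 × 0.01900 = 1.221 m/day.
Seepage velocity v = q / n_e = 1.221 / 0.27 = 4.524 m/day.
Travel time t = L / v = 2930 / 4.524 = 647.7 days = 1.773 years.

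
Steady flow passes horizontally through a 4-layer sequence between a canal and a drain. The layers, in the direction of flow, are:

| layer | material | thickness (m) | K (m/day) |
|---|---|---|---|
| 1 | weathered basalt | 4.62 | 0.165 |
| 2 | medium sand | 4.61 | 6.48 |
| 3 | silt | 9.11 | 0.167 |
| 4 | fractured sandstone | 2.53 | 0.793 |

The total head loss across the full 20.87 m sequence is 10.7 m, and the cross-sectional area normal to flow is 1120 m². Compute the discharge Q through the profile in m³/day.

139

Flow is perpendicular to layering, so the layers act in series and the equivalent K is the thickness-weighted harmonic mean.
Total thickness L = 4.62 + 4.61 + 9.11 + 2.53 = 20.87 m.
Σ(b_i/K_i) = 4.62/0.165 + 4.61/6.48 + 9.11/0.167 + 2.53/0.793 = 86.45 d.
K_eq = L / Σ(b_i/K_i) = 20.87 / 86.45 = 0.2414 m/day.
Q = K_eq · A · (Δh/L) = 0.2414 × 1120 × (10.7/20.87) = 138.6 m³/day.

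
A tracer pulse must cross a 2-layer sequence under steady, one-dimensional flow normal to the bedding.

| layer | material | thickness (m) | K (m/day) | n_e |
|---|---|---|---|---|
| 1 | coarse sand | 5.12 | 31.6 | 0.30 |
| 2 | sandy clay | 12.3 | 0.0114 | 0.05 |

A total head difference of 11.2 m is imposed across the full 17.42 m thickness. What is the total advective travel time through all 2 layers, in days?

With flow normal to the layers, continuity requires the same specific discharge q through every layer.
Σ(b_i/K_i) = 5.12/31.6 + 12.3/0.0114 = 1079 d.
q = Δh / Σ(b_i/K_i) = 11.2 / 1079 = 0.01038 m/day.
In each layer the seepage velocity is v_i = q/n_i, so the layer transit time is t_i = b_i·n_i / q:
  layer 1 (coarse sand): t_1 = 5.12 × 0.30 / 0.01038 = 148.0 d
  layer 2 (sandy clay): t_2 = 12.3 × 0.05 / 0.01038 = 59.25 d
Total t = Σ t_i = 207.2 days.

207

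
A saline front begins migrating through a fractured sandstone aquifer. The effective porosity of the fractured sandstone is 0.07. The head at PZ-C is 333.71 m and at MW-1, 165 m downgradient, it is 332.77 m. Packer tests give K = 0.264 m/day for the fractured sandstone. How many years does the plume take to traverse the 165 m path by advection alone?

Hydraulic gradient i = (333.71 − 332.77) / 165 = 0.94 / 165 = 0.005697.
Darcy flux q = K · i = 0.2640 × 0.005697 = 0.001504 m/day.
Seepage velocity v = q / n_e = 0.001504 / 0.07 = 0.02149 m/day.
Travel time t = L / v = 165 / 0.02149 = 7680 days = 21.03 years.

21.0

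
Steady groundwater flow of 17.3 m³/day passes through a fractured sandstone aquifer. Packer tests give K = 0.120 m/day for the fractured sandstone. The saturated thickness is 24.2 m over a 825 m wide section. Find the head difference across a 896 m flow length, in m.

6.47

Cross-sectional area A = 825 × 24.2 = 19965 m².
From Q = K·A·i, i = Q / (K·A) = 17.3 / (0.1200 × 19965) = 0.007221.
Head loss Δh = i · L = 0.007221 × 896 = 6.470 m.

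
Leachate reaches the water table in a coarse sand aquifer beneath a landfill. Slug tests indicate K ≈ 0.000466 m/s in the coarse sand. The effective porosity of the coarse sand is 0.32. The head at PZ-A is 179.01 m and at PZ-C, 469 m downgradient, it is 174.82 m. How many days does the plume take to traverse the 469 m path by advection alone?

Convert K: 0.000466 m/s × 86400 = 40.26 m/day.
Hydraulic gradient i = (179.01 − 174.82) / 469 = 4.19 / 469 = 0.008934.
Darcy flux q = K · i = 40.26 × 0.008934 = 0.3597 m/day.
Seepage velocity v = q / n_e = 0.3597 / 0.32 = 1.124 m/day.
Travel time t = L / v = 469 / 1.124 = 417.2 days.

417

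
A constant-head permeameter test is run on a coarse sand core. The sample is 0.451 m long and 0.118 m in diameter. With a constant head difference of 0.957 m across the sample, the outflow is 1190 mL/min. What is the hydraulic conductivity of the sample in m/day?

73.8

Cross-sectional area A = π·(d/2)² = π × (0.118/2)² = 0.01094 m².
Convert discharge: 1190 mL/min = 1.983e-05 m³/s.
Darcy's law rearranged: K = Q·L / (A·Δh) = 1.983e-05 × 0.451 / (0.01094 × 0.957) = 0.0008547 m/s = 73.84 m/day.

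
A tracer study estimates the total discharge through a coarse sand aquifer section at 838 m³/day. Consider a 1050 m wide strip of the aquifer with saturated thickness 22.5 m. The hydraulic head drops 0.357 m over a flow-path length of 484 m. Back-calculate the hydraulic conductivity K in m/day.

48.1

Cross-sectional area A = 1050 × 22.5 = 23625 m².
Hydraulic gradient i = Δh / L = 0.357 / 484 = 0.0007376.
From Q = K·A·i, K = Q / (A·i) = 838 / (23625 × 0.0007376) = 48.09 m/day.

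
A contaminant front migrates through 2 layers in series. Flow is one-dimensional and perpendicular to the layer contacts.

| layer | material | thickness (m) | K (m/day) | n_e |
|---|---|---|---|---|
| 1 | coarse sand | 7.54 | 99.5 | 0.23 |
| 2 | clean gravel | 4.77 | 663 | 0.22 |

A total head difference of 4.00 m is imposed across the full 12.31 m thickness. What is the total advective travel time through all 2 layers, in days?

With flow normal to the layers, continuity requires the same specific discharge q through every layer.
Σ(b_i/K_i) = 7.54/99.5 + 4.77/663 = 0.08297 d.
q = Δh / Σ(b_i/K_i) = 4.00 / 0.08297 = 48.21 m/day.
In each layer the seepage velocity is v_i = q/n_i, so the layer transit time is t_i = b_i·n_i / q:
  layer 1 (coarse sand): t_1 = 7.54 × 0.23 / 48.21 = 0.03597 d
  layer 2 (clean gravel): t_2 = 4.77 × 0.22 / 48.21 = 0.02177 d
Total t = Σ t_i = 0.05774 days.

0.0577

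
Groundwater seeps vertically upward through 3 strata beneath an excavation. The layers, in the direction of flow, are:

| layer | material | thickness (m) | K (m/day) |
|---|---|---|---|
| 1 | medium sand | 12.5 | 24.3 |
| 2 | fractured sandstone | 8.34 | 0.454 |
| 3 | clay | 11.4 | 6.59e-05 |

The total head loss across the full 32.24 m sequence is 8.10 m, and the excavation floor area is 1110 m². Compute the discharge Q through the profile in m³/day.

Flow is perpendicular to layering, so the layers act in series and the equivalent K is the thickness-weighted harmonic mean.
Total thickness L = 12.5 + 8.34 + 11.4 = 32.24 m.
Σ(b_i/K_i) = 12.5/24.3 + 8.34/0.454 + 11.4/6.59e-05 = 1.730e+05 d.
K_eq = L / Σ(b_i/K_i) = 32.24 / 1.730e+05 = 0.0001863 m/day.
Q = K_eq · A · (Δh/L) = 0.0001863 × 1110 × (8.10/32.24) = 0.05197 m³/day.

0.0520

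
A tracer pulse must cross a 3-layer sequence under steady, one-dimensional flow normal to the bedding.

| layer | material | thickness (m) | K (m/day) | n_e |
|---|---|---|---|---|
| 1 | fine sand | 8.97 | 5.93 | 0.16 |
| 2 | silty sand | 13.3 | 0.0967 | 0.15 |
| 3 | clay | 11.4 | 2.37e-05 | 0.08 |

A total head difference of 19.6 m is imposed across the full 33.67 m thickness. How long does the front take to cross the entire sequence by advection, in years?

292

With flow normal to the layers, continuity requires the same specific discharge q through every layer.
Σ(b_i/K_i) = 8.97/5.93 + 13.3/0.0967 + 11.4/2.37e-05 = 4.812e+05 d.
q = Δh / Σ(b_i/K_i) = 19.6 / 4.812e+05 = 4.074e-05 m/day.
In each layer the seepage velocity is v_i = q/n_i, so the layer transit time is t_i = b_i·n_i / q:
  layer 1 (fine sand): t_1 = 8.97 × 0.16 / 4.074e-05 = 35232 d
  layer 2 (silty sand): t_2 = 13.3 × 0.15 / 4.074e-05 = 48974 d
  layer 3 (clay): t_3 = 11.4 × 0.08 / 4.074e-05 = 22388 d
Total t = Σ t_i = 1.066e+05 days = 291.8 years.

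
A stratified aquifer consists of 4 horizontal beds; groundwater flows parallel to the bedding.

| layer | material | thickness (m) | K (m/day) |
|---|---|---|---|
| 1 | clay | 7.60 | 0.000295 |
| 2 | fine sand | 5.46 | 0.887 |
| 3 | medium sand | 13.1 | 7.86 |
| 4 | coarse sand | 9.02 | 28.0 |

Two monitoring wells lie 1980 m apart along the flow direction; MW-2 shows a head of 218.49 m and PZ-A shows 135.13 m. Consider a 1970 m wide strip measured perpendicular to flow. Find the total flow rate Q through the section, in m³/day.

Flow is parallel to layering, so each bed carries its own Darcy discharge and the transmissivities add.
Σ(K_i·b_i) = 0.000295×7.60 + 0.887×5.46 + 7.86×13.1 + 28.0×9.02 = 360.4 m²/day.
Hydraulic gradient i = (218.49 − 135.13) / 1980 = 83.36 / 1980 = 0.04210.
Q = Σ(K_i·b_i) · W · i = 360.4 × 1970 × 0.04210 = 29889 m³/day.

29900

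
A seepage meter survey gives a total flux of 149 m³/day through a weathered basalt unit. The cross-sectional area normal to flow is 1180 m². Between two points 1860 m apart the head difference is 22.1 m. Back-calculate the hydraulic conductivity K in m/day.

Hydraulic gradient i = Δh / L = 22.1 / 1860 = 0.01188.
From Q = K·A·i, K = Q / (A·i) = 149 / (1180 × 0.01188) = 10.63 m/day.

10.6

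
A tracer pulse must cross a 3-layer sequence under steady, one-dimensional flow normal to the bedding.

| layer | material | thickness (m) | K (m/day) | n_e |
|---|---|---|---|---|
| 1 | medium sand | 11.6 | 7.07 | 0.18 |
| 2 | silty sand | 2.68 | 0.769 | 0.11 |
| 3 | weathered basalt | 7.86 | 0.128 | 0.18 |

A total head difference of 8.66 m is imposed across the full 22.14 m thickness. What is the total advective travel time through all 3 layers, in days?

With flow normal to the layers, continuity requires the same specific discharge q through every layer.
Σ(b_i/K_i) = 11.6/7.07 + 2.68/0.769 + 7.86/0.128 = 66.53 d.
q = Δh / Σ(b_i/K_i) = 8.66 / 66.53 = 0.1302 m/day.
In each layer the seepage velocity is v_i = q/n_i, so the layer transit time is t_i = b_i·n_i / q:
  layer 1 (medium sand): t_1 = 11.6 × 0.18 / 0.1302 = 16.04 d
  layer 2 (silty sand): t_2 = 2.68 × 0.11 / 0.1302 = 2.265 d
  layer 3 (weathered basalt): t_3 = 7.86 × 0.18 / 0.1302 = 10.87 d
Total t = Σ t_i = 29.18 days.

29.2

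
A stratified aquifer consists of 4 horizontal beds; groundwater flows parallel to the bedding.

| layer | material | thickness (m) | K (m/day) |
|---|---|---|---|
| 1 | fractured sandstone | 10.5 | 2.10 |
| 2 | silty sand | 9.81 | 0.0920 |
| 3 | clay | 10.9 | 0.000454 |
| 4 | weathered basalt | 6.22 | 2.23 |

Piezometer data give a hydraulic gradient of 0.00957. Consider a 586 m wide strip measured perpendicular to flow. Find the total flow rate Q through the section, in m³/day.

207

Flow is parallel to layering, so each bed carries its own Darcy discharge and the transmissivities add.
Σ(K_i·b_i) = 2.10×10.5 + 0.0920×9.81 + 0.000454×10.9 + 2.23×6.22 = 36.83 m²/day.
Hydraulic gradient i = 0.00957.
Q = Σ(K_i·b_i) · W · i = 36.83 × 586 × 0.009570 = 206.5 m³/day.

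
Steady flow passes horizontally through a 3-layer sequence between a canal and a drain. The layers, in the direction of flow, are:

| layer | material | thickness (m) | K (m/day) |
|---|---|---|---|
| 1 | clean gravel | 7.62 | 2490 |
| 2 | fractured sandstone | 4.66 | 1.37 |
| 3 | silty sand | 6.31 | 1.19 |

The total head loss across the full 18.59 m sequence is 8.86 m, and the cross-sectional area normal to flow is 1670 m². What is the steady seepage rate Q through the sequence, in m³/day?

1700

Flow is perpendicular to layering, so the layers act in series and the equivalent K is the thickness-weighted harmonic mean.
Total thickness L = 7.62 + 4.66 + 6.31 = 18.59 m.
Σ(b_i/K_i) = 7.62/2490 + 4.66/1.37 + 6.31/1.19 = 8.707 d.
K_eq = L / Σ(b_i/K_i) = 18.59 / 8.707 = 2.135 m/day.
Q = K_eq · A · (Δh/L) = 2.135 × 1670 × (8.86/18.59) = 1699 m³/day.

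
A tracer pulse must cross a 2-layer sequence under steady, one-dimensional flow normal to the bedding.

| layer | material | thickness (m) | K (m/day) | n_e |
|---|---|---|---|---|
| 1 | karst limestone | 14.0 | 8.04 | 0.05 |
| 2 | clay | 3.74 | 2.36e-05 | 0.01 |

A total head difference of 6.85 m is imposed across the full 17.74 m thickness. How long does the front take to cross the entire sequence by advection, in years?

With flow normal to the layers, continuity requires the same specific discharge q through every layer.
Σ(b_i/K_i) = 14.0/8.04 + 3.74/2.36e-05 = 1.585e+05 d.
q = Δh / Σ(b_i/K_i) = 6.85 / 1.585e+05 = 4.322e-05 m/day.
In each layer the seepage velocity is v_i = q/n_i, so the layer transit time is t_i = b_i·n_i / q:
  layer 1 (karst limestone): t_1 = 14.0 × 0.05 / 4.322e-05 = 16195 d
  layer 2 (clay): t_2 = 3.74 × 0.01 / 4.322e-05 = 865.3 d
Total t = Σ t_i = 17060 days = 46.71 years.

46.7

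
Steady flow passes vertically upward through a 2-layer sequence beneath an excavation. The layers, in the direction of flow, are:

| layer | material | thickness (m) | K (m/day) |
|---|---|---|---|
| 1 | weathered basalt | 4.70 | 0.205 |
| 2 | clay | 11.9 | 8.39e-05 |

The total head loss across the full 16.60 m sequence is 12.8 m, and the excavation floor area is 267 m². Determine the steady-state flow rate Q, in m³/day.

0.0241

Flow is perpendicular to layering, so the layers act in series and the equivalent K is the thickness-weighted harmonic mean.
Total thickness L = 4.70 + 11.9 = 16.60 m.
Σ(b_i/K_i) = 4.70/0.205 + 11.9/8.39e-05 = 1.419e+05 d.
K_eq = L / Σ(b_i/K_i) = 16.60 / 1.419e+05 = 0.0001170 m/day.
Q = K_eq · A · (Δh/L) = 0.0001170 × 267 × (12.8/16.60) = 0.02409 m³/day.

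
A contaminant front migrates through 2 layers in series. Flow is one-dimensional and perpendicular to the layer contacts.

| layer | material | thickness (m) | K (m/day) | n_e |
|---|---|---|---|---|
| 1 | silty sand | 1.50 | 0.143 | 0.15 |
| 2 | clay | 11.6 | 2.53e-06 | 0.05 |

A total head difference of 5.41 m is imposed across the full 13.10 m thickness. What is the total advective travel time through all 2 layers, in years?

1870

With flow normal to the layers, continuity requires the same specific discharge q through every layer.
Σ(b_i/K_i) = 1.50/0.143 + 11.6/2.53e-06 = 4.585e+06 d.
q = Δh / Σ(b_i/K_i) = 5.41 / 4.585e+06 = 1.180e-06 m/day.
In each layer the seepage velocity is v_i = q/n_i, so the layer transit time is t_i = b_i·n_i / q:
  layer 1 (silty sand): t_1 = 1.50 × 0.15 / 1.180e-06 = 1.907e+05 d
  layer 2 (clay): t_2 = 11.6 × 0.05 / 1.180e-06 = 4.916e+05 d
Total t = Σ t_i = 6.822e+05 days = 1868 years.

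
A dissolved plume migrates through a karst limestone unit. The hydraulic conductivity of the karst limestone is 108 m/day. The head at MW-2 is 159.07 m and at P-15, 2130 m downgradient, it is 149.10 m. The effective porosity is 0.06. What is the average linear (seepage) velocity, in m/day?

Hydraulic gradient i = (159.07 − 149.10) / 2130 = 9.97 / 2130 = 0.004681.
Darcy flux q = K · i = 108.0 × 0.004681 = 0.5055 m/day.
Seepage velocity v = q / n_e = 0.5055 / 0.06 = 8.425 m/day.

8.43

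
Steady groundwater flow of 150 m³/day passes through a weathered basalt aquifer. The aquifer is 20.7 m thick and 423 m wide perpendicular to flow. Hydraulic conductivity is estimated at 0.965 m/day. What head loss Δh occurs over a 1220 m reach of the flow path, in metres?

21.7

Cross-sectional area A = 423 × 20.7 = 8756 m².
From Q = K·A·i, i = Q / (K·A) = 150 / (0.9650 × 8756) = 0.01775.
Head loss Δh = i · L = 0.01775 × 1220 = 21.66 m.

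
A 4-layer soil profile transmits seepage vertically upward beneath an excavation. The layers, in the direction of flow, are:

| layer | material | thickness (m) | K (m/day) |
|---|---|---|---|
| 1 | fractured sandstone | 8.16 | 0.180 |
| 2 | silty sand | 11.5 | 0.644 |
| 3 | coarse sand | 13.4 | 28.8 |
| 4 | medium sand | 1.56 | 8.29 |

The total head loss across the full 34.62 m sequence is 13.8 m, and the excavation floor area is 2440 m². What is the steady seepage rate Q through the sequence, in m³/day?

527

Flow is perpendicular to layering, so the layers act in series and the equivalent K is the thickness-weighted harmonic mean.
Total thickness L = 8.16 + 11.5 + 13.4 + 1.56 = 34.62 m.
Σ(b_i/K_i) = 8.16/0.180 + 11.5/0.644 + 13.4/28.8 + 1.56/8.29 = 63.84 d.
K_eq = L / Σ(b_i/K_i) = 34.62 / 63.84 = 0.5423 m/day.
Q = K_eq · A · (Δh/L) = 0.5423 × 2440 × (13.8/34.62) = 527.4 m³/day.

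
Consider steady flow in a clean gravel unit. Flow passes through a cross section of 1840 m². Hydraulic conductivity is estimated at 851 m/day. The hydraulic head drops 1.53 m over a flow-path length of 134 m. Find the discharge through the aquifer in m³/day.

Hydraulic gradient i = Δh / L = 1.53 / 134 = 0.01142.
Darcy's law: Q = K · A · i = 851.0 × 1840 × 0.01142 = 17879 m³/day.

17900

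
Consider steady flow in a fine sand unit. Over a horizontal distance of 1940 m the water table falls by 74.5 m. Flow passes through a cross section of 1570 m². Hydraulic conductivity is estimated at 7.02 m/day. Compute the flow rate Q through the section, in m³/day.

423

Hydraulic gradient i = Δh / L = 74.5 / 1940 = 0.03840.
Darcy's law: Q = K · A · i = 7.020 × 1570 × 0.03840 = 423.2 m³/day.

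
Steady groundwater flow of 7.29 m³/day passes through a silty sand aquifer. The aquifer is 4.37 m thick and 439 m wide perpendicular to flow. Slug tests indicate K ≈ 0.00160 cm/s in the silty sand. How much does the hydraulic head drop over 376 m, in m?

1.03

Convert K: 0.00160 cm/s × 864 = 1.382 m/day.
Cross-sectional area A = 439 × 4.37 = 1918 m².
From Q = K·A·i, i = Q / (K·A) = 7.29 / (1.382 × 1918) = 0.002749.
Head loss Δh = i · L = 0.002749 × 376 = 1.034 m.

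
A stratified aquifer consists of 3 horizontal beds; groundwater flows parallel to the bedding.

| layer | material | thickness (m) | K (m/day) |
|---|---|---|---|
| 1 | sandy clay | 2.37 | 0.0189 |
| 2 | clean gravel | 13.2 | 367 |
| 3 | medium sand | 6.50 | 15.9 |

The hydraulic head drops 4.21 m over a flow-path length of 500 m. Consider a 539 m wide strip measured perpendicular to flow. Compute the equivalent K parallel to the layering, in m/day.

Flow is parallel to layering, so each bed carries its own Darcy discharge and the transmissivities add.
Σ(K_i·b_i) = 0.0189×2.37 + 367×13.2 + 15.9×6.50 = 4948 m²/day.
Total thickness b = 22.07 m, so K_eq = Σ(K_i·b_i)/b = 224.2 m/day.

224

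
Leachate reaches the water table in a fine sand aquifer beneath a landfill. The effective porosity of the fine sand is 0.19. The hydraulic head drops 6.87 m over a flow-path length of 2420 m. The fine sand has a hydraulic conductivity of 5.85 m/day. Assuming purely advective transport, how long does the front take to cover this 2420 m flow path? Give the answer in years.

Hydraulic gradient i = Δh / L = 6.87 / 2420 = 0.002839.
Darcy flux q = K · i = 5.850 × 0.002839 = 0.01661 m/day.
Seepage velocity v = q / n_e = 0.01661 / 0.19 = 0.08741 m/day.
Travel time t = L / v = 2420 / 0.08741 = 27687 days = 75.80 years.

75.8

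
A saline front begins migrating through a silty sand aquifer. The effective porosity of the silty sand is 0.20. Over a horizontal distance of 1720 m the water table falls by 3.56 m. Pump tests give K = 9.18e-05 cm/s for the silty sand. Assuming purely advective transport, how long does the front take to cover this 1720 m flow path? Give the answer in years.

5740

Convert K: 9.18e-05 cm/s × 864 = 0.07932 m/day.
Hydraulic gradient i = Δh / L = 3.56 / 1720 = 0.002070.
Darcy flux q = K · i = 0.07932 × 0.002070 = 0.0001642 m/day.
Seepage velocity v = q / n_e = 0.0001642 / 0.20 = 0.0008208 m/day.
Travel time t = L / v = 1720 / 0.0008208 = 2.095e+06 days = 5737 years.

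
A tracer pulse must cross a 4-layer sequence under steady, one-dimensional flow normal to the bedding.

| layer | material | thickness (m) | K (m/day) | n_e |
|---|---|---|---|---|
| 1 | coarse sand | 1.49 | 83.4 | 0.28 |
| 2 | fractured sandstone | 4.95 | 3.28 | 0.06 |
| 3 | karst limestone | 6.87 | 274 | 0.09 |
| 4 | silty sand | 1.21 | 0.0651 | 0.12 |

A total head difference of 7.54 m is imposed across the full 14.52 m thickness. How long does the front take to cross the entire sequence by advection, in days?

3.95

With flow normal to the layers, continuity requires the same specific discharge q through every layer.
Σ(b_i/K_i) = 1.49/83.4 + 4.95/3.28 + 6.87/274 + 1.21/0.0651 = 20.14 d.
q = Δh / Σ(b_i/K_i) = 7.54 / 20.14 = 0.3744 m/day.
In each layer the seepage velocity is v_i = q/n_i, so the layer transit time is t_i = b_i·n_i / q:
  layer 1 (coarse sand): t_1 = 1.49 × 0.28 / 0.3744 = 1.114 d
  layer 2 (fractured sandstone): t_2 = 4.95 × 0.06 / 0.3744 = 0.7933 d
  layer 3 (karst limestone): t_3 = 6.87 × 0.09 / 0.3744 = 1.651 d
  layer 4 (silty sand): t_4 = 1.21 × 0.12 / 0.3744 = 0.3878 d
Total t = Σ t_i = 3.947 days.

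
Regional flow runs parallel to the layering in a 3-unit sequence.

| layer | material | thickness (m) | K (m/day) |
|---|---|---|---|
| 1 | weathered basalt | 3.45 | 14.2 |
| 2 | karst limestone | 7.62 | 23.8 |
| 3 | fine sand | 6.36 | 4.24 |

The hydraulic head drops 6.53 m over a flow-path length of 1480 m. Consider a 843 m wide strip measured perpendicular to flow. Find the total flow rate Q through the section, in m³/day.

Flow is parallel to layering, so each bed carries its own Darcy discharge and the transmissivities add.
Σ(K_i·b_i) = 14.2×3.45 + 23.8×7.62 + 4.24×6.36 = 257.3 m²/day.
Hydraulic gradient i = Δh / L = 6.53 / 1480 = 0.004412.
Q = Σ(K_i·b_i) · W · i = 257.3 × 843 × 0.004412 = 957.1 m³/day.

957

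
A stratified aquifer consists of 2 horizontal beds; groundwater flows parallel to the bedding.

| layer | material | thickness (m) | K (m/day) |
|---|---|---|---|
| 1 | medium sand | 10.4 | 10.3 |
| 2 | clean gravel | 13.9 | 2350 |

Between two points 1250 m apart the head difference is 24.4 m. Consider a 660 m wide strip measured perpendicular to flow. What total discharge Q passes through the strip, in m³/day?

422000

Flow is parallel to layering, so each bed carries its own Darcy discharge and the transmissivities add.
Σ(K_i·b_i) = 10.3×10.4 + 2350×13.9 = 32772 m²/day.
Hydraulic gradient i = Δh / L = 24.4 / 1250 = 0.01952.
Q = Σ(K_i·b_i) · W · i = 32772 × 660 × 0.01952 = 4.222e+05 m³/day.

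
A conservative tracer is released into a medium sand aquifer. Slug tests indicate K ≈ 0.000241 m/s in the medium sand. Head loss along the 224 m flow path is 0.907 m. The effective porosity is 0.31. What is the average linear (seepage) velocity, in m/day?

Convert K: 0.000241 m/s × 86400 = 20.82 m/day.
Hydraulic gradient i = Δh / L = 0.907 / 224 = 0.004049.
Darcy flux q = K · i = 20.82 × 0.004049 = 0.08431 m/day.
Seepage velocity v = q / n_e = 0.08431 / 0.31 = 0.2720 m/day.

0.272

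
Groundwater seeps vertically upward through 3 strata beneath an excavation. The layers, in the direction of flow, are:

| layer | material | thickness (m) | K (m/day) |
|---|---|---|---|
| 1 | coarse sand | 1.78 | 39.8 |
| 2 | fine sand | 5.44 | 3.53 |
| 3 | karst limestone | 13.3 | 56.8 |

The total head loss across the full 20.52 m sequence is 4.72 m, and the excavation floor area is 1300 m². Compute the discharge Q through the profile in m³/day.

3370

Flow is perpendicular to layering, so the layers act in series and the equivalent K is the thickness-weighted harmonic mean.
Total thickness L = 1.78 + 5.44 + 13.3 = 20.52 m.
Σ(b_i/K_i) = 1.78/39.8 + 5.44/3.53 + 13.3/56.8 = 1.820 d.
K_eq = L / Σ(b_i/K_i) = 20.52 / 1.820 = 11.28 m/day.
Q = K_eq · A · (Δh/L) = 11.28 × 1300 × (4.72/20.52) = 3372 m³/day.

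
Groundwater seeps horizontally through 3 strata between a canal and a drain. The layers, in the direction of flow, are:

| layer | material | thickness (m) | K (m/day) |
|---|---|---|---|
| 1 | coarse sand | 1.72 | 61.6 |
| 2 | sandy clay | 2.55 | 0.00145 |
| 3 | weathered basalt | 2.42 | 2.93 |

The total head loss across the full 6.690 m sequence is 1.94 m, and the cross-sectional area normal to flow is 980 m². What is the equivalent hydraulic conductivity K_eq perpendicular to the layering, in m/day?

0.00380

Flow is perpendicular to layering, so the layers act in series and the equivalent K is the thickness-weighted harmonic mean.
Total thickness L = 1.72 + 2.55 + 2.42 = 6.690 m.
Σ(b_i/K_i) = 1.72/61.6 + 2.55/0.00145 + 2.42/2.93 = 1759 d.
K_eq = L / Σ(b_i/K_i) = 6.690 / 1759 = 0.003802 m/day.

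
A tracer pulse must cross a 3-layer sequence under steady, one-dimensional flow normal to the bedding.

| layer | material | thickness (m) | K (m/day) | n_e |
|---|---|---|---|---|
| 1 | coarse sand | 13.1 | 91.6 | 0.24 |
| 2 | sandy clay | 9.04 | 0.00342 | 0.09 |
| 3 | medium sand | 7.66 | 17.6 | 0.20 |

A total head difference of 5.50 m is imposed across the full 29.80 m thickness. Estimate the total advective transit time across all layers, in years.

7.22

With flow normal to the layers, continuity requires the same specific discharge q through every layer.
Σ(b_i/K_i) = 13.1/91.6 + 9.04/0.00342 + 7.66/17.6 = 2644 d.
q = Δh / Σ(b_i/K_i) = 5.50 / 2644 = 0.002080 m/day.
In each layer the seepage velocity is v_i = q/n_i, so the layer transit time is t_i = b_i·n_i / q:
  layer 1 (coarse sand): t_1 = 13.1 × 0.24 / 0.002080 = 1511 d
  layer 2 (sandy clay): t_2 = 9.04 × 0.09 / 0.002080 = 391.1 d
  layer 3 (medium sand): t_3 = 7.66 × 0.20 / 0.002080 = 736.4 d
Total t = Σ t_i = 2639 days = 7.225 years.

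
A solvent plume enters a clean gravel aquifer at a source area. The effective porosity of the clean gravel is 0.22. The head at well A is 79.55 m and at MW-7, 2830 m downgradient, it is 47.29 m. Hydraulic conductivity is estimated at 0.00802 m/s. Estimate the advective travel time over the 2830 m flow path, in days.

78.8

Convert K: 0.00802 m/s × 86400 = 692.9 m/day.
Hydraulic gradient i = (79.55 − 47.29) / 2830 = 32.26 / 2830 = 0.01140.
Darcy flux q = K · i = 692.9 × 0.01140 = 7.899 m/day.
Seepage velocity v = q / n_e = 7.899 / 0.22 = 35.90 m/day.
Travel time t = L / v = 2830 / 35.90 = 78.82 days.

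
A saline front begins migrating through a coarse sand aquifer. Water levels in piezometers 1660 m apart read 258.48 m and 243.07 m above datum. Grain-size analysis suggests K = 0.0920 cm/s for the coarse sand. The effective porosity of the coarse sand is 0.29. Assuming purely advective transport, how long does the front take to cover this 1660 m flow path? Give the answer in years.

Convert K: 0.0920 cm/s × 864 = 79.49 m/day.
Hydraulic gradient i = (258.48 − 243.07) / 1660 = 15.41 / 1660 = 0.009283.
Darcy flux q = K · i = 79.49 × 0.009283 = 0.7379 m/day.
Seepage velocity v = q / n_e = 0.7379 / 0.29 = 2.544 m/day.
Travel time t = L / v = 1660 / 2.544 = 652.4 days = 1.786 years.

1.79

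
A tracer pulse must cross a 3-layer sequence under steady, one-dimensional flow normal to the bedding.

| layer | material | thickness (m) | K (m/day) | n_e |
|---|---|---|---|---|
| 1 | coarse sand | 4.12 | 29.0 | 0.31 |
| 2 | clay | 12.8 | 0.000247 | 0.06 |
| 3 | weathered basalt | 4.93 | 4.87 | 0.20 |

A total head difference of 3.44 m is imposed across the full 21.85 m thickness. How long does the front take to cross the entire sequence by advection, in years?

125

With flow normal to the layers, continuity requires the same specific discharge q through every layer.
Σ(b_i/K_i) = 4.12/29.0 + 12.8/0.000247 + 4.93/4.87 = 51823 d.
q = Δh / Σ(b_i/K_i) = 3.44 / 51823 = 6.638e-05 m/day.
In each layer the seepage velocity is v_i = q/n_i, so the layer transit time is t_i = b_i·n_i / q:
  layer 1 (coarse sand): t_1 = 4.12 × 0.31 / 6.638e-05 = 19241 d
  layer 2 (clay): t_2 = 12.8 × 0.06 / 6.638e-05 = 11570 d
  layer 3 (weathered basalt): t_3 = 4.93 × 0.20 / 6.638e-05 = 14854 d
Total t = Σ t_i = 45665 days = 125.0 years.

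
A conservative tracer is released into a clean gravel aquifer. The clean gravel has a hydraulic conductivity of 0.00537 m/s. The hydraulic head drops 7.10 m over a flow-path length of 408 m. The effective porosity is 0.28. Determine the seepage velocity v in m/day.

28.8

Convert K: 0.00537 m/s × 86400 = 464.0 m/day.
Hydraulic gradient i = Δh / L = 7.10 / 408 = 0.01740.
Darcy flux q = K · i = 464.0 × 0.01740 = 8.074 m/day.
Seepage velocity v = q / n_e = 8.074 / 0.28 = 28.84 m/day.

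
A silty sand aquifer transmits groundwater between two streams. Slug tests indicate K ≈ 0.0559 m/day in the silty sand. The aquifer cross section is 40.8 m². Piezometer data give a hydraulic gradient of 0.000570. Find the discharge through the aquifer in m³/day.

Hydraulic gradient i = 0.000570.
Darcy's law: Q = K · A · i = 0.05590 × 40.80 × 0.0005700 = 0.001300 m³/day.

0.00130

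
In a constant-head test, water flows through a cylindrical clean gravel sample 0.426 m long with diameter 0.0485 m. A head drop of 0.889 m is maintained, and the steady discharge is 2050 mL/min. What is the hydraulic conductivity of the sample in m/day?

766

Cross-sectional area A = π·(d/2)² = π × (0.0485/2)² = 0.001847 m².
Convert discharge: 2050 mL/min = 3.417e-05 m³/s.
Darcy's law rearranged: K = Q·L / (A·Δh) = 3.417e-05 × 0.426 / (0.001847 × 0.889) = 0.008862 m/s = 765.7 m/day.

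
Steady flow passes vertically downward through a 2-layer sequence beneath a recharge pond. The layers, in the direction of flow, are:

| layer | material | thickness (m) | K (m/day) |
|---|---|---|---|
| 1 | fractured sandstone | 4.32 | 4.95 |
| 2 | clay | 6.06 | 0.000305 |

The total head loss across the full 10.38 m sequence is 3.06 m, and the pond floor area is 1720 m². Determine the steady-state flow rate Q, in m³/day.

Flow is perpendicular to layering, so the layers act in series and the equivalent K is the thickness-weighted harmonic mean.
Total thickness L = 4.32 + 6.06 = 10.38 m.
Σ(b_i/K_i) = 4.32/4.95 + 6.06/0.000305 = 19870 d.
K_eq = L / Σ(b_i/K_i) = 10.38 / 19870 = 0.0005224 m/day.
Q = K_eq · A · (Δh/L) = 0.0005224 × 1720 × (3.06/10.38) = 0.2649 m³/day.

0.265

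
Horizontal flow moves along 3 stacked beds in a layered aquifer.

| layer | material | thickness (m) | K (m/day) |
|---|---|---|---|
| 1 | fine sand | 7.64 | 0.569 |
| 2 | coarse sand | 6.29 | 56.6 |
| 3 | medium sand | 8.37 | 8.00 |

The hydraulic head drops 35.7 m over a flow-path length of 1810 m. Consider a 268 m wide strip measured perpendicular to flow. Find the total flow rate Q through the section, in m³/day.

Flow is parallel to layering, so each bed carries its own Darcy discharge and the transmissivities add.
Σ(K_i·b_i) = 0.569×7.64 + 56.6×6.29 + 8.00×8.37 = 427.3 m²/day.
Hydraulic gradient i = Δh / L = 35.7 / 1810 = 0.01972.
Q = Σ(K_i·b_i) · W · i = 427.3 × 268 × 0.01972 = 2259 m³/day.

2260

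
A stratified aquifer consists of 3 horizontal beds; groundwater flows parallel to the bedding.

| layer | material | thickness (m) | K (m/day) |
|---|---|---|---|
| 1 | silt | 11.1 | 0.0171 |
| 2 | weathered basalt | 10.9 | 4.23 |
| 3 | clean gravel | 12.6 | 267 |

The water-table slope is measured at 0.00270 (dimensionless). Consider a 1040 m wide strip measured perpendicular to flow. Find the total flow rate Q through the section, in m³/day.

9580

Flow is parallel to layering, so each bed carries its own Darcy discharge and the transmissivities add.
Σ(K_i·b_i) = 0.0171×11.1 + 4.23×10.9 + 267×12.6 = 3410 m²/day.
Hydraulic gradient i = 0.00270.
Q = Σ(K_i·b_i) · W · i = 3410 × 1040 × 0.002700 = 9577 m³/day.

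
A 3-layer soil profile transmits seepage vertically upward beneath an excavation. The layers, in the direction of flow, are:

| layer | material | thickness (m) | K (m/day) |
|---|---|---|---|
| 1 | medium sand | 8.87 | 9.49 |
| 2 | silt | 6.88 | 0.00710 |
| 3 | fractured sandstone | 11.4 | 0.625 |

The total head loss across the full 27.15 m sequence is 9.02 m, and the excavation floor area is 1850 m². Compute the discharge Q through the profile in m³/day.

Flow is perpendicular to layering, so the layers act in series and the equivalent K is the thickness-weighted harmonic mean.
Total thickness L = 8.87 + 6.88 + 11.4 = 27.15 m.
Σ(b_i/K_i) = 8.87/9.49 + 6.88/0.00710 + 11.4/0.625 = 988.2 d.
K_eq = L / Σ(b_i/K_i) = 27.15 / 988.2 = 0.02747 m/day.
Q = K_eq · A · (Δh/L) = 0.02747 × 1850 × (9.02/27.15) = 16.89 m³/day.

16.9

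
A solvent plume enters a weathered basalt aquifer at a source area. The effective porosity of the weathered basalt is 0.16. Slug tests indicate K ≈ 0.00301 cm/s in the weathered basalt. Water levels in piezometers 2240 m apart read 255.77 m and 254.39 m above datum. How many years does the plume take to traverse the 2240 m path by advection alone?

Convert K: 0.00301 cm/s × 864 = 2.601 m/day.
Hydraulic gradient i = (255.77 − 254.39) / 2240 = 1.38 / 2240 = 0.0006161.
Darcy flux q = K · i = 2.601 × 0.0006161 = 0.001602 m/day.
Seepage velocity v = q / n_e = 0.001602 / 0.16 = 0.01001 m/day.
Travel time t = L / v = 2240 / 0.01001 = 2.237e+05 days = 612.4 years.

612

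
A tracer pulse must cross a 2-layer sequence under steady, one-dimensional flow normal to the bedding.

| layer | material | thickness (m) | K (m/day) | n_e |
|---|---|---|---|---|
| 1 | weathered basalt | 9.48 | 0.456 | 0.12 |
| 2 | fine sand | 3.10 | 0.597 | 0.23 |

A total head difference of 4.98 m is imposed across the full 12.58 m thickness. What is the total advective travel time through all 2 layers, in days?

9.66

With flow normal to the layers, continuity requires the same specific discharge q through every layer.
Σ(b_i/K_i) = 9.48/0.456 + 3.10/0.597 = 25.98 d.
q = Δh / Σ(b_i/K_i) = 4.98 / 25.98 = 0.1917 m/day.
In each layer the seepage velocity is v_i = q/n_i, so the layer transit time is t_i = b_i·n_i / q:
  layer 1 (weathered basalt): t_1 = 9.48 × 0.12 / 0.1917 = 5.935 d
  layer 2 (fine sand): t_2 = 3.10 × 0.23 / 0.1917 = 3.720 d
Total t = Σ t_i = 9.655 days.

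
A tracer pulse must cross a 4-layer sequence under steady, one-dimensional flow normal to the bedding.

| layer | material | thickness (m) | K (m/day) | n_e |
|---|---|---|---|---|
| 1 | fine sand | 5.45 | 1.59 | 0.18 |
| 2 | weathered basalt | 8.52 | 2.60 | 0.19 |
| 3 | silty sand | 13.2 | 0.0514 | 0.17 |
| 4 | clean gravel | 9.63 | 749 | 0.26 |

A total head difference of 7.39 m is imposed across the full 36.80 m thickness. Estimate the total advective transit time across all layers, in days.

262

With flow normal to the layers, continuity requires the same specific discharge q through every layer.
Σ(b_i/K_i) = 5.45/1.59 + 8.52/2.60 + 13.2/0.0514 + 9.63/749 = 263.5 d.
q = Δh / Σ(b_i/K_i) = 7.39 / 263.5 = 0.02804 m/day.
In each layer the seepage velocity is v_i = q/n_i, so the layer transit time is t_i = b_i·n_i / q:
  layer 1 (fine sand): t_1 = 5.45 × 0.18 / 0.02804 = 34.98 d
  layer 2 (weathered basalt): t_2 = 8.52 × 0.19 / 0.02804 = 57.73 d
  layer 3 (silty sand): t_3 = 13.2 × 0.17 / 0.02804 = 80.02 d
  layer 4 (clean gravel): t_4 = 9.63 × 0.26 / 0.02804 = 89.29 d
Total t = Σ t_i = 262.0 days.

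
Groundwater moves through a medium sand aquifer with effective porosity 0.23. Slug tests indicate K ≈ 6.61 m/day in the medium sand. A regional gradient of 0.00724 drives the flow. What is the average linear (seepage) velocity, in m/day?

0.208

Hydraulic gradient i = 0.00724.
Darcy flux q = K · i = 6.610 × 0.007240 = 0.04786 m/day.
Seepage velocity v = q / n_e = 0.04786 / 0.23 = 0.2081 m/day.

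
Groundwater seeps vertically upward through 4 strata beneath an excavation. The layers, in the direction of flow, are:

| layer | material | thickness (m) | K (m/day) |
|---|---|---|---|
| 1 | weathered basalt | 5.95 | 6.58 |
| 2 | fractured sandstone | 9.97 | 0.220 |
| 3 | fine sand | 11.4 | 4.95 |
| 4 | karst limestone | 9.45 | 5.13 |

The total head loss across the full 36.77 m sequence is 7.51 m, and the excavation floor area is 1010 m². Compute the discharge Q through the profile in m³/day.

Flow is perpendicular to layering, so the layers act in series and the equivalent K is the thickness-weighted harmonic mean.
Total thickness L = 5.95 + 9.97 + 11.4 + 9.45 = 36.77 m.
Σ(b_i/K_i) = 5.95/6.58 + 9.97/0.220 + 11.4/4.95 + 9.45/5.13 = 50.37 d.
K_eq = L / Σ(b_i/K_i) = 36.77 / 50.37 = 0.7300 m/day.
Q = K_eq · A · (Δh/L) = 0.7300 × 1010 × (7.51/36.77) = 150.6 m³/day.

151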